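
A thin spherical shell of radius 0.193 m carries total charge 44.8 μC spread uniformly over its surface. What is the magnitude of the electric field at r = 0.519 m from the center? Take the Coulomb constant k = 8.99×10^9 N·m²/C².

|E| ≈ 1.50e6 V/m

Symmetry ⇒ E = E(r) r̂. Gaussian sphere of radius r = 0.519 m (r > 0.193 m).
The entire shell is enclosed: Q_enc = 4.48×10^-5 C.
Applying ∮E·dA = Q_enc/ε₀ with Φ = E(4πr²):
E = k|Q_enc|/r² = (8.99×10^9)(4.48×10^-5)/(0.519)² = 1.50×10^6 N/C.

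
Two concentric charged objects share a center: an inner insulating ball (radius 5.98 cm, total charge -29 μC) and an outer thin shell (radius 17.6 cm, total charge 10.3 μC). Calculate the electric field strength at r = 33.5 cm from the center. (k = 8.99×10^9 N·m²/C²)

|E| ≈ 1.50e6 N/C

Symmetry ⇒ E = E(r) r̂. Gaussian sphere of radius r = 33.5 cm (r > 17.6 cm, enclosing both).
Q_enc = (-29 μC) + (10.3 μC) = -1.87×10^-5 C.
By Gauss's law, ∮E·dA = E·4πr² = Q_enc/ε₀.
E = k|Q_enc|/r² = (8.99×10^9)(1.87e-5)/(0.335)² = 1.50×10^6 N/C.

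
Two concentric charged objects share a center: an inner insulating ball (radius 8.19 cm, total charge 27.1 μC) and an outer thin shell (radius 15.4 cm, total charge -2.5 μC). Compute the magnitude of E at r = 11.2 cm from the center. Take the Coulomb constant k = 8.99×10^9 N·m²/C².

|E| ≈ 1.94×10^7 V/m

Symmetry ⇒ E = E(r) r̂. Gaussian sphere of radius r = 11.2 cm (between the bodies, 8.19 cm < r < 15.4 cm).
The shell at 15.4 cm lies outside the Gaussian surface, so Q_enc = 27.1 μC = 2.71×10^-5 C.
Applying ∮E·dA = Q_enc/ε₀ with Φ = E(4πr²):
E = k|Q_enc|/r² = (8.99×10^9)(2.71×10^-5)/(0.112)² = 1.94×10^7 N/C.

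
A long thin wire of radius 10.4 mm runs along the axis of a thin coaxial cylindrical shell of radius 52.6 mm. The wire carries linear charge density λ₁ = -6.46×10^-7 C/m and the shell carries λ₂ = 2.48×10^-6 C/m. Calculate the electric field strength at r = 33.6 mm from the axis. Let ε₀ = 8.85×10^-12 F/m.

E = 3.46×10^5 N/C

Coaxial Gaussian cylinder, radius r = 33.6 mm, length L (between the conductors, 10.4 mm < r < 52.6 mm).
The shell at 52.6 mm lies outside the Gaussian surface, so λ_enc = λ₁ = -6.46×10^-7 C/m.
By Gauss's law (flux through the curved wall only), E·2πrL = λ_enc L/ε₀.
E = |λ_enc|/(2πε₀r) = (6.46×10^-7)/(2π·8.85×10^-12·0.0336) = 3.46×10^5 N/C.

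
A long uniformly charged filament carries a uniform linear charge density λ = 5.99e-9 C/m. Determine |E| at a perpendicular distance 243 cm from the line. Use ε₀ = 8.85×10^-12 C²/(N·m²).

Choose a coaxial cylinder of radius r = 243 cm (arbitrary length L) as the Gaussian surface.
Q_enc = λL, so λ_enc = 5.99×10^-9 C/m.
Gauss's law: E·2πrL = λ_enc L/ε₀.
E = |λ_enc|/(2πε₀r) = (5.99e-9)/(2π·8.85×10^-12·2.43) = 44.3 N/C.

E = 44.3 V/m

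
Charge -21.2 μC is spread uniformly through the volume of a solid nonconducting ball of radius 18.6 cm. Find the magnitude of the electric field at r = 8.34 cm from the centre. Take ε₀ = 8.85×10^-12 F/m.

By spherical symmetry E is radial; choose a Gaussian sphere of radius r = 8.34 cm (r < R).
Only the charge within r is enclosed: Q_enc = Q·(r/R)³ = (-21.2 μC)·(8.34 cm/18.6 cm)³ = -1.911×10^-6 C.
Applying ∮E·dA = Q_enc/ε₀ with Φ = E(4πr²):
E = |Q_enc|/(4πε₀r²) = (1.911e-6)/(4π·8.85×10^-12·(0.0834)²) = 2.47×10^6 N/C.

|E| ≈ 2.47×10^6 V/m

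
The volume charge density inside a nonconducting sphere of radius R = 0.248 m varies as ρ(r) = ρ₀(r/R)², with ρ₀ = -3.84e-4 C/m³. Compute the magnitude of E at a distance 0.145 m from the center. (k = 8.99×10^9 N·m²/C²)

Use a concentric Gaussian sphere at r = 0.145 m (r < R).
Q_enc = ∫₀^r ρ(r')·4πr'² dr' = (4πρ₀/R²) ∫₀^r r'^4 dr' = 4πρ₀ r^5/(5·R²) = -1.006×10^-6 C.
Gauss's law: E·4πr² = Q_enc/ε₀.
E = k|Q_enc|/r² = (8.99×10^9)(1.006×10^-6)/(0.145)² = 4.30×10^5 N/C.

4.30e5 V/m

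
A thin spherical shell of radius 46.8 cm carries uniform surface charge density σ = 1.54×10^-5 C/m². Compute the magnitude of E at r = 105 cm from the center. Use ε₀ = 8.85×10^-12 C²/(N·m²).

By spherical symmetry E is radial; choose a Gaussian sphere of radius r = 105 cm (r > 46.8 cm).
The entire shell is enclosed: Q_enc = σ·4πR² = (1.54e-5)·4π·(0.468)² = 4.239×10^-5 C.
Gauss's law: E·4πr² = Q_enc/ε₀.
E = |Q_enc|/(4πε₀r²) = (4.239e-5)/(4π·8.85×10^-12·(1.05)²) = 3.46e5 N/C.

E = 3.46×10^5 V/m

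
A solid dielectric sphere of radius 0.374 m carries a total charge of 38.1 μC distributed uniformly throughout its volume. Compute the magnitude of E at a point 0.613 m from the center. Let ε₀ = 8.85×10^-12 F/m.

Symmetry ⇒ E = E(r) r̂. Gaussian sphere of radius r = 0.613 m (r > R, so the entire charge is enclosed).
Q_enc = 38.1 μC = 3.81e-5 C.
By Gauss's law, ∮E·dA = E·4πr² = Q_enc/ε₀.
E = |Q_enc|/(4πε₀r²) = (3.81×10^-5)/(4π·8.85×10^-12·(0.613)²) = 9.12×10^5 N/C.

E = 9.12×10^5 N/C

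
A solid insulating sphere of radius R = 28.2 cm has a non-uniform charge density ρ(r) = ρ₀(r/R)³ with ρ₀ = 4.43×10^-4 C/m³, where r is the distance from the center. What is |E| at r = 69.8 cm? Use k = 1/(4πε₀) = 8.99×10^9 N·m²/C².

|E| = 3.84e5 N/C

Symmetry ⇒ E = E(r) r̂. Gaussian sphere of radius r = 69.8 cm (r > R, all charge enclosed).
Q_enc = 4π ∫₀^R ρ₀(r'/R)^3 r'² dr' = 4πρ₀R³/6 = 2.081e-5 C.
Gauss's law: E·4πr² = Q_enc/ε₀.
E = k|Q_enc|/r² = (8.99×10^9)(2.081e-5)/(0.698)² = 3.84e5 N/C.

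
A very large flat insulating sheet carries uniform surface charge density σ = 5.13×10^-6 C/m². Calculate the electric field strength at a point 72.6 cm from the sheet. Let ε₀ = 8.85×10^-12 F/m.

E ≈ 2.90×10^5 V/m

Choose a cylindrical pillbox piercing the sheet, end faces (area A) parallel to it.
Only the two end caps contribute flux: Φ = 2EA. With Q_enc = σA, Gauss's law gives E = |σ|/(2ε₀).
E = |σ|/(2ε₀) = (5.13×10^-6)/(2·8.85×10^-12) = 2.90e5 N/C.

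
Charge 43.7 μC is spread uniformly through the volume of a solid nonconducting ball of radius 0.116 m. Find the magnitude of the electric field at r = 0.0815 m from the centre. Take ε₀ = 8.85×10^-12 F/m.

Take a concentric spherical Gaussian surface of radius r = 0.0815 m (r < R).
Only the charge within r is enclosed: Q_enc = Q·(r/R)³ = (43.7 μC)·(0.0815 m/0.116 m)³ = 1.516×10^-5 C.
Since E is radial and uniform over the Gaussian sphere, Φ = E·4πr² = Q_enc/ε₀.
E = |Q_enc|/(4πε₀r²) = (1.516×10^-5)/(4π·8.85×10^-12·(0.0815)²) = 2.05e7 N/C.

|E| = 2.05e7 V/m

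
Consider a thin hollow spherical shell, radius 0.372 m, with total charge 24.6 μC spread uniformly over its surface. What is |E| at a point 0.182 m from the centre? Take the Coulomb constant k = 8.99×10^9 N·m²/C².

Symmetry ⇒ E = E(r) r̂. Gaussian sphere of radius r = 0.182 m (inside the shell, r < 0.372 m).
No charge lies within this surface, so Q_enc = 0 and Gauss's law gives E·4πr² = 0 ⇒ E = 0.

|E| = 0 N/C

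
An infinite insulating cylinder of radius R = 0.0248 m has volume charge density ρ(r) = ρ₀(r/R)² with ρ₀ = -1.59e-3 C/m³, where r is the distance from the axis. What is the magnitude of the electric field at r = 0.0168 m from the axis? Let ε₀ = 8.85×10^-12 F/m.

3.46×10^5 N/C

Choose a coaxial cylinder of radius r = 0.0168 m (arbitrary length L) as the Gaussian surface (r < R).
Integrating ρ over the cross-section to radius r: λ_enc = (2πρ₀/R²) ∫₀^r r'^3 dr' = 2πρ₀ r^4/(4·R²) = -3.235×10^-7 C/m.
Applying ∮E·dA = Q_enc/ε₀ with the end caps contributing no flux:
E = |λ_enc|/(2πε₀r) = (3.235×10^-7)/(2π·8.85×10^-12·0.0168) = 3.46×10^5 N/C.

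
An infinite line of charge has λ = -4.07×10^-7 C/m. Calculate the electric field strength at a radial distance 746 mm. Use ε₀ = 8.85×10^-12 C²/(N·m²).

Coaxial Gaussian cylinder, radius r = 746 mm, length L.
Q_enc = λL, so λ_enc = -4.07e-7 C/m.
Gauss's law: E·2πrL = λ_enc L/ε₀.
E = |λ_enc|/(2πε₀r) = (4.07×10^-7)/(2π·8.85×10^-12·0.746) = 9.81×10^3 N/C.

9.81×10^3 N/C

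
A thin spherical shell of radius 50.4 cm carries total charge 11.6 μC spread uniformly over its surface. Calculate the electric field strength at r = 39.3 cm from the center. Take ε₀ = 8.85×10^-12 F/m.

|E| = 0 N/C

By spherical symmetry E is radial; choose a Gaussian sphere of radius r = 39.3 cm (inside the shell, r < 50.4 cm).
No charge lies within this surface, so Q_enc = 0 and Gauss's law gives E·4πr² = 0 ⇒ E = 0.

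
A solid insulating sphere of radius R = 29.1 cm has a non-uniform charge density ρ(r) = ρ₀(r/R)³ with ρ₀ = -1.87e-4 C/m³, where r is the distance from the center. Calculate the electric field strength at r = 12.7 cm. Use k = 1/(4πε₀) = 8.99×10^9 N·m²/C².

Use a concentric Gaussian sphere at r = 12.7 cm (r < R).
Integrate the density: Q_enc = 4π ∫₀^r ρ₀(r'/R)^3 r'² dr' = 4πρ₀ r^6/(6·R³) = -6.669×10^-8 C.
Applying ∮E·dA = Q_enc/ε₀ with Φ = E(4πr²):
E = k|Q_enc|/r² = (8.99×10^9)(6.669×10^-8)/(0.127)² = 3.72×10^4 N/C.

E ≈ 3.72×10^4 V/m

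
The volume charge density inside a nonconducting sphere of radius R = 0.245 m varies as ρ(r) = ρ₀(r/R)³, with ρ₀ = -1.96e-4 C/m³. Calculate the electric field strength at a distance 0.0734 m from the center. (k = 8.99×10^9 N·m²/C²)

By spherical symmetry E is radial; choose a Gaussian sphere of radius r = 0.0734 m (r < R).
Integrate the density: Q_enc = 4π ∫₀^r ρ₀(r'/R)^3 r'² dr' = 4πρ₀ r^6/(6·R³) = -4.365×10^-9 C.
Gauss's law: E·4πr² = Q_enc/ε₀.
E = k|Q_enc|/r² = (8.99×10^9)(4.365×10^-9)/(0.0734)² = 7.28e3 N/C.

E ≈ 7.28×10^3 N/C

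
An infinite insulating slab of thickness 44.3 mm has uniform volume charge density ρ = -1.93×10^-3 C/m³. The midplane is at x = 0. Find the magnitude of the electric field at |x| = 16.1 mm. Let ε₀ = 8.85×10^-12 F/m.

E ≈ 3.51e6 V/m

By symmetry E is perpendicular to the slab. A Gaussian pillbox from −16.1 mm to +16.1 mm (face area A) lies entirely within the slab.
Q_enc = ρ·(2x)·A and flux = 2EA, so 2EA = 2ρxA/ε₀ ⇒ E = |ρ|x/ε₀.
E = (1.93e-3)(0.0161)/(8.85×10^-12) = 3.51e6 N/C.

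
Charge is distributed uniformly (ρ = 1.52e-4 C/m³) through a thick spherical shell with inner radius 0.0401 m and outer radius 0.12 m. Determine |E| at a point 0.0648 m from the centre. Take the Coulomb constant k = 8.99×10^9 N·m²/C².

By spherical symmetry E is radial; choose a Gaussian sphere of radius r = 0.0648 m (within the shell material, 0.0401 m < r < 0.12 m).
Only the shell between 0.0401 m and r is enclosed: Q_enc = ρ·(4π/3)(r³ − a³) = (1.52×10^-4)·(4π/3)·((0.0648)³ − (0.0401)³) = 1.322e-7 C.
Applying ∮E·dA = Q_enc/ε₀ with Φ = E(4πr²):
E = k|Q_enc|/r² = (8.99×10^9)(1.322×10^-7)/(0.0648)² = 2.83e5 N/C.

E = 2.83e5 N/C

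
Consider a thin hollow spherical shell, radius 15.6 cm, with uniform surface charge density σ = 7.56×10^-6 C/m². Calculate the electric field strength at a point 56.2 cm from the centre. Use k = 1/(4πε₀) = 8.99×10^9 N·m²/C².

E ≈ 6.58e4 N/C

Use a concentric Gaussian sphere at r = 56.2 cm (r > 15.6 cm).
The entire shell is enclosed: Q_enc = σ·4πR² = (7.56e-6)·4π·(0.156)² = 2.312×10^-6 C.
Applying ∮E·dA = Q_enc/ε₀ with Φ = E(4πr²):
E = k|Q_enc|/r² = (8.99×10^9)(2.312e-6)/(0.562)² = 6.58×10^4 N/C.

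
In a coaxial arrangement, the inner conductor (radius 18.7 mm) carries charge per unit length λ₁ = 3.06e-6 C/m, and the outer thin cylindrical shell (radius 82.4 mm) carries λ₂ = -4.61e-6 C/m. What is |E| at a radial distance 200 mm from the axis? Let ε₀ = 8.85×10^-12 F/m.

By cylindrical symmetry E is radial; use a coaxial Gaussian cylinder of radius 200 mm and length L (r > 82.4 mm, enclosing both).
λ_enc = λ₁ + λ₂ = (3.06×10^-6) + (-4.61×10^-6) = -1.55×10^-6 C/m.
Applying ∮E·dA = Q_enc/ε₀ with the end caps contributing no flux:
E = |λ_enc|/(2πε₀r) = (1.55×10^-6)/(2π·8.85×10^-12·0.2) = 1.39×10^5 N/C.

1.39e5 N/C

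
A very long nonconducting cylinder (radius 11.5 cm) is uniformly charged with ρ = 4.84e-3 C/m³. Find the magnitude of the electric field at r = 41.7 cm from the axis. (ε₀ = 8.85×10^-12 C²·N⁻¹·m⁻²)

Choose a coaxial cylinder of radius r = 41.7 cm (arbitrary length L) as the Gaussian surface (r > 11.5 cm, full cross-section enclosed).
λ_enc = ρ·πR² = (4.84×10^-3)π(0.115)² = 2.011×10^-4 C/m.
By Gauss's law (flux through the curved wall only), E·2πrL = λ_enc L/ε₀.
E = |λ_enc|/(2πε₀r) = (2.011e-4)/(2π·8.85×10^-12·0.417) = 8.67×10^6 N/C.

|E| ≈ 8.67×10^6 N/C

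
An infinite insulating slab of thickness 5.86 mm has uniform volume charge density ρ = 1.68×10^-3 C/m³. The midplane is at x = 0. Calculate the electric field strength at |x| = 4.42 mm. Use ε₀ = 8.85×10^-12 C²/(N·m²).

The point |x| = 4.42 mm lies outside the slab (half-thickness 0.00293 m). A symmetric pillbox spanning the full slab encloses Q_enc = ρ·d·A.
Flux = 2EA ⇒ E = |ρ|d/(2ε₀), independent of distance outside.
E = (1.68×10^-3)(0.00586)/(2·8.85×10^-12) = 5.56×10^5 N/C.

5.56e5 V/m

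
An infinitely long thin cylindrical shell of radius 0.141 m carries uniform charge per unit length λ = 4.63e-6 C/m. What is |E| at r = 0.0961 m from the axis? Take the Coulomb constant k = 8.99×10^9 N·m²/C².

E = 0 (no enclosed charge)

By cylindrical symmetry E is radial; use a coaxial Gaussian cylinder of radius 0.0961 m and length L (r < 0.141 m, inside the shell).
No charge is enclosed, so Gauss's law gives E·2πrL = 0 ⇒ E = 0.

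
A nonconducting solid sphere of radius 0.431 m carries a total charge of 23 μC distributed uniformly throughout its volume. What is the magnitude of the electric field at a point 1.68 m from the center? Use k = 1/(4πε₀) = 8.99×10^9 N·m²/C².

By spherical symmetry E is radial; choose a Gaussian sphere of radius r = 1.68 m (r > R, so the entire charge is enclosed).
Q_enc = 23 μC = 2.30e-5 C.
Since E is radial and uniform over the Gaussian sphere, Φ = E·4πr² = Q_enc/ε₀.
E = k|Q_enc|/r² = (8.99×10^9)(2.30×10^-5)/(1.68)² = 7.33×10^4 N/C.

|E| ≈ 7.33×10^4 V/m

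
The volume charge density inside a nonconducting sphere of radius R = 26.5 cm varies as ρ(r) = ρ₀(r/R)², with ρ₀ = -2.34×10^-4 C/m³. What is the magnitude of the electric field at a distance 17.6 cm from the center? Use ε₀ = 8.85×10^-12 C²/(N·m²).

Use a concentric Gaussian sphere at r = 17.6 cm (r < R).
Q_enc = ∫₀^r ρ(r')·4πr'² dr' = (4πρ₀/R²) ∫₀^r r'^4 dr' = 4πρ₀ r^5/(5·R²) = -1.414e-6 C.
Gauss's law: E·4πr² = Q_enc/ε₀.
E = |Q_enc|/(4πε₀r²) = (1.414e-6)/(4π·8.85×10^-12·(0.176)²) = 4.11×10^5 N/C.

4.11e5 V/m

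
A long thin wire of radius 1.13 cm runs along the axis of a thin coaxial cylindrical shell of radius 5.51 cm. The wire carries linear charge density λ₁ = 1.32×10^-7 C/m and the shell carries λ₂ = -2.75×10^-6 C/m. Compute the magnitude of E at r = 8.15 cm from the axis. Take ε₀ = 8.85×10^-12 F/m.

E ≈ 5.78×10^5 N/C

By cylindrical symmetry E is radial; use a coaxial Gaussian cylinder of radius 8.15 cm and length L (r > 5.51 cm, enclosing both).
λ_enc = λ₁ + λ₂ = (1.32×10^-7) + (-2.75e-6) = -2.618×10^-6 C/m.
Since E is radial and uniform over the curved surface, Φ = E·2πrL = Q_enc/ε₀ = λ_enc L/ε₀.
E = |λ_enc|/(2πε₀r) = (2.618×10^-6)/(2π·8.85×10^-12·0.0815) = 5.78e5 N/C.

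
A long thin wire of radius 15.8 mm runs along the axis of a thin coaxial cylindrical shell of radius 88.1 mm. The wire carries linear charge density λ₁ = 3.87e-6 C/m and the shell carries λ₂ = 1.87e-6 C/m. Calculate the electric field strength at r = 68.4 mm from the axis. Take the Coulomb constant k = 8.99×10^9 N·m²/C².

|E| = 1.02×10^6 N/C

Coaxial Gaussian cylinder, radius r = 68.4 mm, length L (between the conductors, 15.8 mm < r < 88.1 mm).
The shell at 88.1 mm lies outside the Gaussian surface, so λ_enc = λ₁ = 3.87e-6 C/m.
Since E is radial and uniform over the curved surface, Φ = E·2πrL = Q_enc/ε₀ = λ_enc L/ε₀.
E = 2k|λ_enc|/r = 2(8.99×10^9)(3.87×10^-6)/(0.0684) = 1.02×10^6 N/C.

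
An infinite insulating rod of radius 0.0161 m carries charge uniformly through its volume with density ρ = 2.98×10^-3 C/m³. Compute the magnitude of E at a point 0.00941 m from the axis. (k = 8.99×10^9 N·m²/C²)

Take a coaxial cylindrical Gaussian surface of radius r = 0.00941 m and length L (r < R).
Enclosed charge per unit length: λ_enc = ρ·πr² = (2.98e-3)π(0.00941)² = 8.29×10^-7 C/m.
Applying ∮E·dA = Q_enc/ε₀ with the end caps contributing no flux:
E = 2k|λ_enc|/r = 2(8.99×10^9)(8.29×10^-7)/(0.00941) = 1.58e6 N/C.

E = 1.58×10^6 N/C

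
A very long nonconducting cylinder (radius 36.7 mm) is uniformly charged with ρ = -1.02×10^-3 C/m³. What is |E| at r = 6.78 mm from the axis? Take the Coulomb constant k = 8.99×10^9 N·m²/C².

E = 3.91e5 N/C

Take a coaxial cylindrical Gaussian surface of radius r = 6.78 mm and length L (r < R).
Charge inside radius r per length L is ρ·πr²·L, so λ_enc = ρπr² = -1.473e-7 C/m.
Since E is radial and uniform over the curved surface, Φ = E·2πrL = Q_enc/ε₀ = λ_enc L/ε₀.
E = 2k|λ_enc|/r = 2(8.99×10^9)(1.473×10^-7)/(0.00678) = 3.91e5 N/C.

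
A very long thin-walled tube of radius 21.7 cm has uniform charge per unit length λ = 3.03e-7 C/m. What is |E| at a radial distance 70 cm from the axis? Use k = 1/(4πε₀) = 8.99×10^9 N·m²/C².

|E| = 7.78×10^3 V/m

Take a coaxial cylindrical Gaussian surface of radius r = 70 cm and length L (r > 21.7 cm).
The full line charge is enclosed: λ_enc = 3.03×10^-7 C/m.
Applying ∮E·dA = Q_enc/ε₀ with the end caps contributing no flux:
E = 2k|λ_enc|/r = 2(8.99×10^9)(3.03e-7)/(0.7) = 7.78e3 N/C.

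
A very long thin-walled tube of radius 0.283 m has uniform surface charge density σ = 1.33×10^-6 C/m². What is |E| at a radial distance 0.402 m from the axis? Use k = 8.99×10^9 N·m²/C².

Take a coaxial cylindrical Gaussian surface of radius r = 0.402 m and length L (r > 0.283 m).
The whole shell is enclosed: λ_enc = σ·2πR = (1.33e-6)·2π·(0.283) = 2.365×10^-6 C/m.
Applying ∮E·dA = Q_enc/ε₀ with the end caps contributing no flux:
E = 2k|λ_enc|/r = 2(8.99×10^9)(2.365e-6)/(0.402) = 1.06×10^5 N/C.

E ≈ 1.06×10^5 V/m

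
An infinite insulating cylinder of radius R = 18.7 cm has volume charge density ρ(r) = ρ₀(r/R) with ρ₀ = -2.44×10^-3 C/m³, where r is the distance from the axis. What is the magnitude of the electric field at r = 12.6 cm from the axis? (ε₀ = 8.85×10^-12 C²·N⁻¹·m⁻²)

By cylindrical symmetry E is radial; use a coaxial Gaussian cylinder of radius 12.6 cm and length L (r < R).
Integrating ρ over the cross-section to radius r: λ_enc = (2πρ₀/R) ∫₀^r r'^2 dr' = 2πρ₀ r^3/(3·R) = -5.467e-5 C/m.
Since E is radial and uniform over the curved surface, Φ = E·2πrL = Q_enc/ε₀ = λ_enc L/ε₀.
E = |λ_enc|/(2πε₀r) = (5.467×10^-5)/(2π·8.85×10^-12·0.126) = 7.80e6 N/C.

E = 7.80×10^6 V/m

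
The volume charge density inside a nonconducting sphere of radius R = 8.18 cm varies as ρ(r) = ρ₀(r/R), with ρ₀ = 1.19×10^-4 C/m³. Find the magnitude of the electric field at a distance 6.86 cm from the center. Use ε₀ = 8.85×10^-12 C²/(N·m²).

E ≈ 1.93×10^5 V/m

Use a concentric Gaussian sphere at r = 6.86 cm (r < R).
Integrate the density: Q_enc = 4π ∫₀^r ρ₀(r'/R)^1 r'² dr' = 4πρ₀ r^4/(4·R) = 1.012e-7 C.
Gauss's law: E·4πr² = Q_enc/ε₀.
E = |Q_enc|/(4πε₀r²) = (1.012×10^-7)/(4π·8.85×10^-12·(0.0686)²) = 1.93×10^5 N/C.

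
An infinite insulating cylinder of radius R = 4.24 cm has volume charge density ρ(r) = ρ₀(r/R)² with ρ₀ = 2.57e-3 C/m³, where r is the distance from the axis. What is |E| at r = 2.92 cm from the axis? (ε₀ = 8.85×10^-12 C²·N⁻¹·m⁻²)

Take a coaxial cylindrical Gaussian surface of radius r = 2.92 cm and length L (r < R).
Integrating ρ over the cross-section to radius r: λ_enc = (2πρ₀/R²) ∫₀^r r'^3 dr' = 2πρ₀ r^4/(4·R²) = 1.632e-6 C/m.
By Gauss's law (flux through the curved wall only), E·2πrL = λ_enc L/ε₀.
E = |λ_enc|/(2πε₀r) = (1.632e-6)/(2π·8.85×10^-12·0.0292) = 1.01×10^6 N/C.

1.01×10^6 V/m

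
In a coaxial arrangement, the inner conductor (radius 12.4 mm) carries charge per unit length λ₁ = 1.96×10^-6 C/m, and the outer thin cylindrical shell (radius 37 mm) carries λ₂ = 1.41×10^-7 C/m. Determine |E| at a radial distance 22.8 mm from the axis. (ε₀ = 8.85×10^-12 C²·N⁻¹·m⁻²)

|E| ≈ 1.55×10^6 N/C

Choose a coaxial cylinder of radius r = 22.8 mm (arbitrary length L) as the Gaussian surface (between the conductors, 12.4 mm < r < 37 mm).
Only the inner wire is enclosed; the outer shell contributes nothing inside itself. λ_enc = λ₁ = 1.96×10^-6 C/m.
Gauss's law: E·2πrL = λ_enc L/ε₀.
E = |λ_enc|/(2πε₀r) = (1.96e-6)/(2π·8.85×10^-12·0.0228) = 1.55×10^6 N/C.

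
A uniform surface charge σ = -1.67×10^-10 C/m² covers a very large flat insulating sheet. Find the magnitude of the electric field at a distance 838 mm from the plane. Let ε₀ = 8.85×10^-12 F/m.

By planar symmetry E is perpendicular to the sheet and uniform; use a Gaussian pillbox with flat faces of area A on each side of the sheet.
Only the two end caps contribute flux: Φ = 2EA. With Q_enc = σA, Gauss's law gives E = |σ|/(2ε₀).
E = |σ|/(2ε₀) = (1.67×10^-10)/(2·8.85×10^-12) = 9.44 N/C.

E = 9.44 N/C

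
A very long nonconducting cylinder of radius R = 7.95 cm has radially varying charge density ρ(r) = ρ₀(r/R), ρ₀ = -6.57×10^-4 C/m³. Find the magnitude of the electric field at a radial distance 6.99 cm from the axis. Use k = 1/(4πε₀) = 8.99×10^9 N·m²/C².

By cylindrical symmetry E is radial; use a coaxial Gaussian cylinder of radius 6.99 cm and length L (r < R).
Integrating ρ over the cross-section to radius r: λ_enc = (2πρ₀/R) ∫₀^r r'^2 dr' = 2πρ₀ r^3/(3·R) = -5.911×10^-6 C/m.
Since E is radial and uniform over the curved surface, Φ = E·2πrL = Q_enc/ε₀ = λ_enc L/ε₀.
E = 2k|λ_enc|/r = 2(8.99×10^9)(5.911e-6)/(0.0699) = 1.52×10^6 N/C.

1.52e6 N/C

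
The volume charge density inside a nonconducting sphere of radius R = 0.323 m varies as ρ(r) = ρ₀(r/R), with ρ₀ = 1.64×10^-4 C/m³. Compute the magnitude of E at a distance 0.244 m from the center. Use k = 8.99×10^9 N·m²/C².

Use a concentric Gaussian sphere at r = 0.244 m (r < R).
Q_enc = ∫₀^r ρ(r')·4πr'² dr' = (4πρ₀/R) ∫₀^r r'^3 dr' = 4πρ₀ r^4/(4·R) = 5.654×10^-6 C.
Gauss's law: E·4πr² = Q_enc/ε₀.
E = k|Q_enc|/r² = (8.99×10^9)(5.654×10^-6)/(0.244)² = 8.54e5 N/C.

|E| ≈ 8.54×10^5 V/m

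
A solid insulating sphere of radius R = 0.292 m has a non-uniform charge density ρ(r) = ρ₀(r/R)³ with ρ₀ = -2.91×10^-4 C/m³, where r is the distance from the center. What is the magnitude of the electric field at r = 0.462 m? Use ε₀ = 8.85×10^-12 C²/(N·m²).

6.39×10^5 N/C

Take a concentric spherical Gaussian surface of radius r = 0.462 m (r > R, all charge enclosed).
Q_enc = 4π ∫₀^R ρ₀(r'/R)^3 r'² dr' = 4πρ₀R³/6 = -1.517e-5 C.
By Gauss's law, ∮E·dA = E·4πr² = Q_enc/ε₀.
E = |Q_enc|/(4πε₀r²) = (1.517×10^-5)/(4π·8.85×10^-12·(0.462)²) = 6.39×10^5 N/C.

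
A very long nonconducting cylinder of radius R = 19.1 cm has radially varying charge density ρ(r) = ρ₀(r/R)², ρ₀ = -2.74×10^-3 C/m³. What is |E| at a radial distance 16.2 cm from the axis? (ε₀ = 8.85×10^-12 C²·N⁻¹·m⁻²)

|E| ≈ 9.02e6 V/m

By cylindrical symmetry E is radial; use a coaxial Gaussian cylinder of radius 16.2 cm and length L (r < R).
Integrating ρ over the cross-section to radius r: λ_enc = (2πρ₀/R²) ∫₀^r r'^3 dr' = 2πρ₀ r^4/(4·R²) = -8.126e-5 C/m.
Since E is radial and uniform over the curved surface, Φ = E·2πrL = Q_enc/ε₀ = λ_enc L/ε₀.
E = |λ_enc|/(2πε₀r) = (8.126e-5)/(2π·8.85×10^-12·0.162) = 9.02×10^6 N/C.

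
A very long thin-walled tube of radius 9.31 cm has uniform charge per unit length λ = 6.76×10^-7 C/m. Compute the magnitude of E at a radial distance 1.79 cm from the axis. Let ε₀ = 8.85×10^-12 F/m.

Choose a coaxial cylinder of radius r = 1.79 cm (arbitrary length L) as the Gaussian surface (r < 9.31 cm, inside the shell).
No charge is enclosed, so Gauss's law gives E·2πrL = 0 ⇒ E = 0.

|E| = 0 N/C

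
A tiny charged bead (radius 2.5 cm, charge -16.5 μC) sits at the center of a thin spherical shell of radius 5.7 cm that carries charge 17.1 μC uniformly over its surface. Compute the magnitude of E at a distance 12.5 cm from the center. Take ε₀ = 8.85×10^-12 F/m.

|E| = 3.45e5 N/C

By spherical symmetry E is radial; choose a Gaussian sphere of radius r = 12.5 cm (r > 5.7 cm, enclosing both).
Q_enc = (-16.5 μC) + (17.1 μC) = 6.00×10^-7 C.
Gauss's law: E·4πr² = Q_enc/ε₀.
E = |Q_enc|/(4πε₀r²) = (6.00×10^-7)/(4π·8.85×10^-12·(0.125)²) = 3.45e5 N/C.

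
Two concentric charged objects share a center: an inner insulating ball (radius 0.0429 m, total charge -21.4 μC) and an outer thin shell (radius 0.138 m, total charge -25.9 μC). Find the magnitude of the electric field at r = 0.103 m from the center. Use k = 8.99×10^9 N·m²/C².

|E| = 1.81×10^7 N/C

By spherical symmetry E is radial; choose a Gaussian sphere of radius r = 0.103 m (between the bodies, 0.0429 m < r < 0.138 m).
Only the inner charge is enclosed; the outer shell contributes nothing inside itself. Q_enc = -21.4 μC = -2.14×10^-5 C.
Since E is radial and uniform over the Gaussian sphere, Φ = E·4πr² = Q_enc/ε₀.
E = k|Q_enc|/r² = (8.99×10^9)(2.14×10^-5)/(0.103)² = 1.81e7 N/C.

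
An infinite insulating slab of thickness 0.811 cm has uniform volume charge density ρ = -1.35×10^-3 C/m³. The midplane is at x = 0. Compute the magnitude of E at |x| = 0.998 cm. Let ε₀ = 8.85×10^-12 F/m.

E = 6.19e5 N/C

The point |x| = 0.998 cm lies outside the slab (half-thickness 0.004055 m). A symmetric pillbox spanning the full slab encloses Q_enc = ρ·d·A.
Flux = 2EA ⇒ E = |ρ|d/(2ε₀), independent of distance outside.
E = (1.35e-3)(0.00811)/(2·8.85×10^-12) = 6.19×10^5 N/C.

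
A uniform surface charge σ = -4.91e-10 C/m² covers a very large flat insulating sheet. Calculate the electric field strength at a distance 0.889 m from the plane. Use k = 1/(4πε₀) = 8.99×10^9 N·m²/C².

E ≈ 27.7 N/C

Choose a cylindrical pillbox piercing the sheet, end faces (area A) parallel to it.
Only the two end caps contribute flux: Φ = 2EA. With Q_enc = σA, Gauss's law gives E = |σ|/(2ε₀).
E = 2πk|σ| = 2π(8.99×10^9)(4.91e-10) = 27.7 N/C.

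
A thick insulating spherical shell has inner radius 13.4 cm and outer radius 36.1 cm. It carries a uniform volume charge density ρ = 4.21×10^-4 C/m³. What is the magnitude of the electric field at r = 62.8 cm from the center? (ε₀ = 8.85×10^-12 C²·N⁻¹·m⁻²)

Take a concentric spherical Gaussian surface of radius r = 62.8 cm (r > 36.1 cm, enclosing the whole shell).
Q_enc = ρ·(4π/3)(b³ − a³) = (4.21×10^-4)·(4π/3)·((0.361)³ − (0.134)³) = 7.872×10^-5 C.
Gauss's law: E·4πr² = Q_enc/ε₀.
E = |Q_enc|/(4πε₀r²) = (7.872×10^-5)/(4π·8.85×10^-12·(0.628)²) = 1.79×10^6 N/C.

E = 1.79e6 N/C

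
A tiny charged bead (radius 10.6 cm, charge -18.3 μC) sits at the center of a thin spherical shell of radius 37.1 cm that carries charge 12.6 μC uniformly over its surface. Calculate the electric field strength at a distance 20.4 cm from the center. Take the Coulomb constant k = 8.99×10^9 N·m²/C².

Take a concentric spherical Gaussian surface of radius r = 20.4 cm (between the bodies, 10.6 cm < r < 37.1 cm).
Only the inner charge is enclosed; the outer shell contributes nothing inside itself. Q_enc = -18.3 μC = -1.83e-5 C.
Gauss's law: E·4πr² = Q_enc/ε₀.
E = k|Q_enc|/r² = (8.99×10^9)(1.83×10^-5)/(0.204)² = 3.95×10^6 N/C.

E = 3.95×10^6 V/m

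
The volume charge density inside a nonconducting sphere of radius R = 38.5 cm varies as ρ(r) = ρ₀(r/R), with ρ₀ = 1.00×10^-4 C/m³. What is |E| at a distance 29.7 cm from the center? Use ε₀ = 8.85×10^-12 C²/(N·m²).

Use a concentric Gaussian sphere at r = 29.7 cm (r < R).
Q_enc = ∫₀^r ρ(r')·4πr'² dr' = (4πρ₀/R) ∫₀^r r'^3 dr' = 4πρ₀ r^4/(4·R) = 6.349e-6 C.
Since E is radial and uniform over the Gaussian sphere, Φ = E·4πr² = Q_enc/ε₀.
E = |Q_enc|/(4πε₀r²) = (6.349e-6)/(4π·8.85×10^-12·(0.297)²) = 6.47×10^5 N/C.

E = 6.47×10^5 N/C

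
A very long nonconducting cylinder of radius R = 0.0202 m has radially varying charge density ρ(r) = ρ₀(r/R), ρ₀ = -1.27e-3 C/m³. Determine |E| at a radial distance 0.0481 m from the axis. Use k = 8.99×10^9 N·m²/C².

Choose a coaxial cylinder of radius r = 0.0481 m (arbitrary length L) as the Gaussian surface (r > R, full charge per length enclosed).
λ_enc = 2π ∫₀^R ρ₀(r'/R)^1 r' dr' = 2πρ₀R²/3 = -1.085×10^-6 C/m.
Gauss's law: E·2πrL = λ_enc L/ε₀.
E = 2k|λ_enc|/r = 2(8.99×10^9)(1.085×10^-6)/(0.0481) = 4.06×10^5 N/C.

E = 4.06×10^5 V/m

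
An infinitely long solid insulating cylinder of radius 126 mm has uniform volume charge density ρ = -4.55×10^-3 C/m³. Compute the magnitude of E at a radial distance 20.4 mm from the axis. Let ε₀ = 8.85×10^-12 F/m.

Take a coaxial cylindrical Gaussian surface of radius r = 20.4 mm and length L (r < R).
Charge inside radius r per length L is ρ·πr²·L, so λ_enc = ρπr² = -5.949×10^-6 C/m.
Applying ∮E·dA = Q_enc/ε₀ with the end caps contributing no flux:
E = |λ_enc|/(2πε₀r) = (5.949e-6)/(2π·8.85×10^-12·0.0204) = 5.24×10^6 N/C.

|E| ≈ 5.24×10^6 N/C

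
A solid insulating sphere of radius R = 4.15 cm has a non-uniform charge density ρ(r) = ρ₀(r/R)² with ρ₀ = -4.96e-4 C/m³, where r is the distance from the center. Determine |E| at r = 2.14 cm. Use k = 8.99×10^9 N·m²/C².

Symmetry ⇒ E = E(r) r̂. Gaussian sphere of radius r = 2.14 cm (r < R).
Q_enc = ∫₀^r ρ(r')·4πr'² dr' = (4πρ₀/R²) ∫₀^r r'^4 dr' = 4πρ₀ r^5/(5·R²) = -3.249e-9 C.
Gauss's law: E·4πr² = Q_enc/ε₀.
E = k|Q_enc|/r² = (8.99×10^9)(3.249×10^-9)/(0.0214)² = 6.38e4 N/C.

E = 6.38×10^4 N/C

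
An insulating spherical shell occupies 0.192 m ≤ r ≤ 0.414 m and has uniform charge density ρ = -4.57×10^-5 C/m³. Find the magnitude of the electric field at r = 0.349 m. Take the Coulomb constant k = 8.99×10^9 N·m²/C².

Take a concentric spherical Gaussian surface of radius r = 0.349 m (within the shell material, 0.192 m < r < 0.414 m).
Only the shell between 0.192 m and r is enclosed: Q_enc = ρ·(4π/3)(r³ − a³) = (-4.57×10^-5)·(4π/3)·((0.349)³ − (0.192)³) = -6.782×10^-6 C.
Gauss's law: E·4πr² = Q_enc/ε₀.
E = k|Q_enc|/r² = (8.99×10^9)(6.782×10^-6)/(0.349)² = 5.01×10^5 N/C.

E ≈ 5.01e5 N/C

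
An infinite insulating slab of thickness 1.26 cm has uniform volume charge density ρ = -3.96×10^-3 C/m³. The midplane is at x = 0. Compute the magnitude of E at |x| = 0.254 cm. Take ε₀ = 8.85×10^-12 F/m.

E ≈ 1.14e6 V/m

By symmetry E is perpendicular to the slab. A Gaussian pillbox from −0.254 cm to +0.254 cm (face area A) lies entirely within the slab.
Q_enc = ρ·(2x)·A and flux = 2EA, so 2EA = 2ρxA/ε₀ ⇒ E = |ρ|x/ε₀.
E = (3.96×10^-3)(0.00254)/(8.85×10^-12) = 1.14e6 N/C.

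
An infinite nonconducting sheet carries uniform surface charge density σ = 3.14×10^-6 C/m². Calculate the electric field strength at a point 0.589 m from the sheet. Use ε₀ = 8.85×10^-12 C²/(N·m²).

The symmetry is planar: E is normal to the sheet and the same magnitude on both sides. Take a pillbox straddling the sheet with end-cap area A.
Only the two end caps contribute flux: Φ = 2EA. With Q_enc = σA, Gauss's law gives E = |σ|/(2ε₀).
E = |σ|/(2ε₀) = (3.14×10^-6)/(2·8.85×10^-12) = 1.77×10^5 N/C.

1.77e5 N/C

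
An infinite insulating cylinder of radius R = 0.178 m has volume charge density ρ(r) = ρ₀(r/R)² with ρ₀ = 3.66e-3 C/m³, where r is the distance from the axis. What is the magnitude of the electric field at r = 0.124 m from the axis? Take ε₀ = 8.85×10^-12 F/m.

Coaxial Gaussian cylinder, radius r = 0.124 m, length L (r < R).
λ_enc = ∫₀^r ρ(r')·2πr' dr' = (2πρ₀/R²)·r^4/4 = 4.29e-5 C/m.
By Gauss's law (flux through the curved wall only), E·2πrL = λ_enc L/ε₀.
E = |λ_enc|/(2πε₀r) = (4.29e-5)/(2π·8.85×10^-12·0.124) = 6.22×10^6 N/C.

E ≈ 6.22e6 N/C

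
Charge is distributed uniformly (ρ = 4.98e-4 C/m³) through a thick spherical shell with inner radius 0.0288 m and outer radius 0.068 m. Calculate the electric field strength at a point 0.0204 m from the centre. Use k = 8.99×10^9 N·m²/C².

E = 0

Symmetry ⇒ E = E(r) r̂. Gaussian sphere of radius r = 0.0204 m (r < 0.0288 m, inside the empty cavity).
Q_enc = 0 (all charge lies at larger r); Gauss's law gives E = 0.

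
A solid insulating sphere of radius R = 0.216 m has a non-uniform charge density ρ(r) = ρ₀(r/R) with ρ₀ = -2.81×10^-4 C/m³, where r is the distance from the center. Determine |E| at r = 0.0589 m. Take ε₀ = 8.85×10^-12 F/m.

|E| = 1.27e5 N/C

Take a concentric spherical Gaussian surface of radius r = 0.0589 m (r < R).
Integrate the density: Q_enc = 4π ∫₀^r ρ₀(r'/R)^1 r'² dr' = 4πρ₀ r^4/(4·R) = -4.919×10^-8 C.
Applying ∮E·dA = Q_enc/ε₀ with Φ = E(4πr²):
E = |Q_enc|/(4πε₀r²) = (4.919×10^-8)/(4π·8.85×10^-12·(0.0589)²) = 1.27e5 N/C.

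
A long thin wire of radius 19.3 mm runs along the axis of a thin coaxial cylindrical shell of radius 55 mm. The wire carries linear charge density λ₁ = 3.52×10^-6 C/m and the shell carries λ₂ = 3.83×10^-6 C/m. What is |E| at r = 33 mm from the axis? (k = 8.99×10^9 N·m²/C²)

E = 1.92×10^6 N/C

By cylindrical symmetry E is radial; use a coaxial Gaussian cylinder of radius 33 mm and length L (between the conductors, 19.3 mm < r < 55 mm).
Only the inner wire is enclosed; the outer shell contributes nothing inside itself. λ_enc = λ₁ = 3.52×10^-6 C/m.
Gauss's law: E·2πrL = λ_enc L/ε₀.
E = 2k|λ_enc|/r = 2(8.99×10^9)(3.52×10^-6)/(0.033) = 1.92×10^6 N/C.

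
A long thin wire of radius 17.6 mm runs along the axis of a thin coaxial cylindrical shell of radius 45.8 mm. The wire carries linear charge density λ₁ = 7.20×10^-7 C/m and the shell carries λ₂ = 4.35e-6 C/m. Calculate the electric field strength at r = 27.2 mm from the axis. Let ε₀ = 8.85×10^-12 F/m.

E = 4.76×10^5 N/C

Take a coaxial cylindrical Gaussian surface of radius r = 27.2 mm and length L (between the conductors, 17.6 mm < r < 45.8 mm).
The shell at 45.8 mm lies outside the Gaussian surface, so λ_enc = λ₁ = 7.20e-7 C/m.
Gauss's law: E·2πrL = λ_enc L/ε₀.
E = |λ_enc|/(2πε₀r) = (7.20×10^-7)/(2π·8.85×10^-12·0.0272) = 4.76e5 N/C.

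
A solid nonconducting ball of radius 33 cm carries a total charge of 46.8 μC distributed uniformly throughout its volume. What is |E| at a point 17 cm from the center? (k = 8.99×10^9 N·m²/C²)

Take a concentric spherical Gaussian surface of radius r = 17 cm (r < R).
For a uniform sphere the enclosed fraction is (r/R)³, so Q_enc = (46.8 μC)(0.17/0.33)³ = 6.398e-6 C.
Since E is radial and uniform over the Gaussian sphere, Φ = E·4πr² = Q_enc/ε₀.
E = k|Q_enc|/r² = (8.99×10^9)(6.398×10^-6)/(0.17)² = 1.99×10^6 N/C.

E ≈ 1.99×10^6 N/C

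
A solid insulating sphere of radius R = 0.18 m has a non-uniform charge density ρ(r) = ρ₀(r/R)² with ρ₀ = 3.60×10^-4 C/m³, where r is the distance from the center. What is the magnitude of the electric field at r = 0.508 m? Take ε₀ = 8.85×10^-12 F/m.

Take a concentric spherical Gaussian surface of radius r = 0.508 m (r > R, all charge enclosed).
Q_enc = 4π ∫₀^R ρ₀(r'/R)^2 r'² dr' = 4πρ₀R³/5 = 5.277e-6 C.
Gauss's law: E·4πr² = Q_enc/ε₀.
E = |Q_enc|/(4πε₀r²) = (5.277×10^-6)/(4π·8.85×10^-12·(0.508)²) = 1.84×10^5 N/C.

|E| ≈ 1.84e5 N/C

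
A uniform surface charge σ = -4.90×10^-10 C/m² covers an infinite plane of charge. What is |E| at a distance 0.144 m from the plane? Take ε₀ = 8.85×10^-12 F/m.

Choose a cylindrical pillbox piercing the sheet, end faces (area A) parallel to it.
Flux Φ = 2EA and Q_enc = σA, so 2EA = σA/ε₀ ⇒ E = |σ|/(2ε₀), independent of distance.
E = |σ|/(2ε₀) = (4.90×10^-10)/(2·8.85×10^-12) = 27.7 N/C.

E = 27.7 N/C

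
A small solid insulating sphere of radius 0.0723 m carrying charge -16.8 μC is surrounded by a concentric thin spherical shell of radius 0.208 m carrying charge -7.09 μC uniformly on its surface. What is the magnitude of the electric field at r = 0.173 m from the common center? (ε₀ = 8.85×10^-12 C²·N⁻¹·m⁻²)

5.05×10^6 V/m

Symmetry ⇒ E = E(r) r̂. Gaussian sphere of radius r = 0.173 m (between the bodies, 0.0723 m < r < 0.208 m).
The shell at 0.208 m lies outside the Gaussian surface, so Q_enc = -16.8 μC = -1.68e-5 C.
Since E is radial and uniform over the Gaussian sphere, Φ = E·4πr² = Q_enc/ε₀.
E = |Q_enc|/(4πε₀r²) = (1.68e-5)/(4π·8.85×10^-12·(0.173)²) = 5.05e6 N/C.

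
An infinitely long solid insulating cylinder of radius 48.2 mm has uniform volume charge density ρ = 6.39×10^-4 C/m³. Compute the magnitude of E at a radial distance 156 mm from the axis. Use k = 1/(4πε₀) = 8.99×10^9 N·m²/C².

Take a coaxial cylindrical Gaussian surface of radius r = 156 mm and length L (r > 48.2 mm, full cross-section enclosed).
λ_enc = ρ·πR² = (6.39×10^-4)π(0.0482)² = 4.664×10^-6 C/m.
Applying ∮E·dA = Q_enc/ε₀ with the end caps contributing no flux:
E = 2k|λ_enc|/r = 2(8.99×10^9)(4.664e-6)/(0.156) = 5.38e5 N/C.

5.38×10^5 N/C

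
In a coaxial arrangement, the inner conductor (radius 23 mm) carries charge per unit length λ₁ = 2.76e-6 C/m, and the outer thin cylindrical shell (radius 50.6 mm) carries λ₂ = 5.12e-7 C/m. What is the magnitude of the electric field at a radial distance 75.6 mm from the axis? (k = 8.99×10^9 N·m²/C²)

|E| ≈ 7.78e5 N/C

By cylindrical symmetry E is radial; use a coaxial Gaussian cylinder of radius 75.6 mm and length L (r > 50.6 mm, enclosing both).
λ_enc = λ₁ + λ₂ = (2.76e-6) + (5.12×10^-7) = 3.272e-6 C/m.
Gauss's law: E·2πrL = λ_enc L/ε₀.
E = 2k|λ_enc|/r = 2(8.99×10^9)(3.272×10^-6)/(0.0756) = 7.78×10^5 N/C.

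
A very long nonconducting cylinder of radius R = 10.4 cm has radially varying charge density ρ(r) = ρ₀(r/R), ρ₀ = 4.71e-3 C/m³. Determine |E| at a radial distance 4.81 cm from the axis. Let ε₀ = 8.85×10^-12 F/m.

Coaxial Gaussian cylinder, radius r = 4.81 cm, length L (r < R).
λ_enc = ∫₀^r ρ(r')·2πr' dr' = (2πρ₀/R)·r^3/3 = 1.056×10^-5 C/m.
By Gauss's law (flux through the curved wall only), E·2πrL = λ_enc L/ε₀.
E = |λ_enc|/(2πε₀r) = (1.056×10^-5)/(2π·8.85×10^-12·0.0481) = 3.95e6 N/C.

|E| = 3.95e6 N/C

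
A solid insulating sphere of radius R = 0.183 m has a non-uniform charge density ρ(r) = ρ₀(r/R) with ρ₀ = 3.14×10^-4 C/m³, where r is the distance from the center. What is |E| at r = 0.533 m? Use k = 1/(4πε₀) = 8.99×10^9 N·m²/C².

By spherical symmetry E is radial; choose a Gaussian sphere of radius r = 0.533 m (r > R, all charge enclosed).
Q_enc = 4π ∫₀^R ρ₀(r'/R)^1 r'² dr' = 4πρ₀R³/4 = 6.046e-6 C.
Applying ∮E·dA = Q_enc/ε₀ with Φ = E(4πr²):
E = k|Q_enc|/r² = (8.99×10^9)(6.046×10^-6)/(0.533)² = 1.91×10^5 N/C.

|E| ≈ 1.91×10^5 V/m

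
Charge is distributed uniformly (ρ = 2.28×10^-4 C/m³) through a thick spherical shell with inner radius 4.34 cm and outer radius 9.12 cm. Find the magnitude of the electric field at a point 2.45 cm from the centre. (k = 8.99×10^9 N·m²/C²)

E = 0

By spherical symmetry E is radial; choose a Gaussian sphere of radius r = 2.45 cm (r < 4.34 cm, inside the empty cavity).
Q_enc = 0 (all charge lies at larger r); Gauss's law gives E = 0.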